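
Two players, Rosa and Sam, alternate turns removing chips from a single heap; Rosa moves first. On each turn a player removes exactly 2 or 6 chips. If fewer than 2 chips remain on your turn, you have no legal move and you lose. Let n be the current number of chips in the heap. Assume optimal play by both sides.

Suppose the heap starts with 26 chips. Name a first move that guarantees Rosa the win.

Build the W/L table. Terminal = L. A non-terminal position is W if it has a move to some L; otherwise it is L.
n=0: no move → L
n=1: no move → L
n=2: can move to 0, which is L ⇒ W
n=3: can move to 1, which is L ⇒ W
n=4: the only move is to 2(W), a W ⇒ L
n=5: the only move is to 3(W), a W ⇒ L
n=6: can move to 4, which is L ⇒ W
n=7: can move to 5, which is L ⇒ W
n=8: moves to 6(W), 2(W); every one is W ⇒ L
n=9: moves to 7(W), 3(W); every one is W ⇒ L
n=10: can move to 8, which is L ⇒ W
n=11: can move to 9, which is L ⇒ W
n=12: moves to 10(W), 6(W); every one is W ⇒ L
n=13: moves to 11(W), 7(W); every one is W ⇒ L
n=14: can move to 12, which is L ⇒ W
n=15: can move to 13, which is L ⇒ W
n=16: moves to 14(W), 10(W); every one is W ⇒ L
n=17: moves to 15(W), 11(W); every one is W ⇒ L
n=18: can move to 16, which is L ⇒ W
n=19: can move to 17, which is L ⇒ W
n=20: moves to 18(W), 14(W); every one is W ⇒ L
n=21: moves to 19(W), 15(W); every one is W ⇒ L
n=22: can move to 20, which is L ⇒ W
n=23: can move to 21, which is L ⇒ W
n=24: moves to 22(W), 18(W); every one is W ⇒ L
n=25: moves to 23(W), 19(W); every one is W ⇒ L
n=26: can move to 24, which is L ⇒ W
From 26, the L positions reachable in one move are: 24, 20. Any move reaching one of these is winning.

Remove 2, leaving 24.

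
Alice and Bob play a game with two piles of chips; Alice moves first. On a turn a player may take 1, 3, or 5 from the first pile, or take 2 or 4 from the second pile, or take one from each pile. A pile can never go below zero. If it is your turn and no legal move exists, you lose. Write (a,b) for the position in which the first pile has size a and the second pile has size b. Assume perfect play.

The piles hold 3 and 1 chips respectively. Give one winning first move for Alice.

Use the standard recursion: the mover loses at a terminal position; elsewhere, the mover wins exactly when some move hands the opponent an L position.
No move ever increases a pile, so every position that can arise here has a ≤ 3 and b ≤ 1; it is enough to label the cells with 0 ≤ a ≤ 3 and 0 ≤ b ≤ 1.
Every move lowers a or b (never raises either), so fill the grid row by row in increasing a, and left to right within a row: each cell's successors are then already labelled.
      b=0  b=1
a=0:    L    L
a=1:    W    W
a=2:    L    L
a=3:    W    W
Cells with no legal move (terminal, hence L): (0,0), (0,1).
The remaining L cells, each justified by listing all of its moves:
(2,0): the only move is to (1,0)(W), a W ⇒ L
(2,1): moves to (1,1)(W), (1,0)(W); every one is W ⇒ L
Every other cell has at least one move into one of the L cells above, so it is W.
From (3,1), the L positions reachable in one move are: (2,1), (0,1), (2,0). Any move reaching one of these is winning.

Move to (2,1).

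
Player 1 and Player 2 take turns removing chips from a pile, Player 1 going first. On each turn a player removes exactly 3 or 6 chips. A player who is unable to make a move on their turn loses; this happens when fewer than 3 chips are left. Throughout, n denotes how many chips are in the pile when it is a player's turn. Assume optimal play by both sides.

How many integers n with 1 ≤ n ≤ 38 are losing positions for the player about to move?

14

Use the standard recursion: the mover loses at a terminal position; elsewhere, the mover wins exactly when some move hands the opponent an L position.
n=0: no move → L
n=1: no move → L
n=2: no move → L
n=3: reaches L-position 0 → W
n=4: reaches L-position 1 → W
n=5: reaches L-position 2 → W
n=6: reaches L-position 0 → W
n=7: reaches L-position 1 → W
n=8: reaches L-position 2 → W
n=9: only reaches 6(W), 3(W), all W → L
n=10: only reaches 7(W), 4(W), all W → L
n=11: only reaches 8(W), 5(W), all W → L
n=12: reaches L-position 9 → W
n=13: reaches L-position 10 → W
n=14: reaches L-position 11 → W
n=15: reaches L-position 9 → W
n=16: reaches L-position 10 → W
n=17: reaches L-position 11 → W
n=18: only reaches 15(W), 12(W), all W → L
n=19: only reaches 16(W), 13(W), all W → L
n=20: only reaches 17(W), 14(W), all W → L
n=21: reaches L-position 18 → W
n=22: reaches L-position 19 → W
n=23: reaches L-position 20 → W
n=24: reaches L-position 18 → W
n=25: reaches L-position 19 → W
n=26: reaches L-position 20 → W
n=27: only reaches 24(W), 21(W), all W → L
n=28: only reaches 25(W), 22(W), all W → L
n=29: only reaches 26(W), 23(W), all W → L
n=30: reaches L-position 27 → W
n=31: reaches L-position 28 → W
n=32: reaches L-position 29 → W
n=33: reaches L-position 27 → W
n=34: reaches L-position 28 → W
n=35: reaches L-position 29 → W
n=36: only reaches 33(W), 30(W), all W → L
n=37: only reaches 34(W), 31(W), all W → L
n=38: only reaches 35(W), 32(W), all W → L
L entries with 1 ≤ n ≤ 38 (n=0 is outside the asked range and is not counted): n = 1, 2, 9, 10, 11, 18, 19, 20, 27, 28, 29, 36, 37, 38; that makes 14.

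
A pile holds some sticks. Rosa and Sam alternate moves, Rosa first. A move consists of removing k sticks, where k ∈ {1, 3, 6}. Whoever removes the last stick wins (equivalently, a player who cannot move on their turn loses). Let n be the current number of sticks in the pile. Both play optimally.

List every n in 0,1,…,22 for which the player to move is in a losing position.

0, 2, 4, 9, 11, 13, 18, 20, 22

Build the W/L table. Terminal = L. A non-terminal position is W if it has a move to some L; otherwise it is L.
n=0: no move → L
n=1: reaches L-position 0 → W
n=2: only reaches 1(W), which is W → L
n=3: reaches L-position 2 → W
n=4: only reaches 3(W), 1(W), all W → L
n=5: reaches L-position 4 → W
n=6: reaches L-position 0 → W
n=7: reaches L-position 4 → W
n=8: reaches L-position 2 → W
n=9: only reaches 8(W), 6(W), 3(W), all W → L
n=10: reaches L-position 9 → W
n=11: only reaches 10(W), 8(W), 5(W), all W → L
n=12: reaches L-position 11 → W
n=13: only reaches 12(W), 10(W), 7(W), all W → L
n=14: reaches L-position 13 → W
n=15: reaches L-position 9 → W
n=16: reaches L-position 13 → W
n=17: reaches L-position 11 → W
n=18: only reaches 17(W), 15(W), 12(W), all W → L
n=19: reaches L-position 18 → W
n=20: only reaches 19(W), 17(W), 14(W), all W → L
n=21: reaches L-position 20 → W
n=22: only reaches 21(W), 19(W), 16(W), all W → L
Reading off the rows marked L gives the requested list; there are 9 such values of n.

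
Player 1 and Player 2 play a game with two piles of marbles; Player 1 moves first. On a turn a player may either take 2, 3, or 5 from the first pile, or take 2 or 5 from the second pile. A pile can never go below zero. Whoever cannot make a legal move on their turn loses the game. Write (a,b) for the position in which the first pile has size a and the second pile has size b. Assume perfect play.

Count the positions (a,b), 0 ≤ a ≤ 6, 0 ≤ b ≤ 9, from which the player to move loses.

20

Compute win/loss labels from the base case upward. A position with no move is L. Any other position is W if it can reach an L in one move, else L.
Every move lowers a or b (never raises either), so fill the grid row by row in increasing a, and left to right within a row: each cell's successors are then already labelled.
      b=0  b=1  b=2  b=3  b=4  b=5  b=6  b=7  b=8  b=9
a=0:    L    L    W    W    L    W    W    L    L    W
a=1:    L    L    W    W    L    W    W    L    L    W
a=2:    W    W    L    L    W    W    L    W    W    L
a=3:    W    W    L    L    W    W    L    W    W    L
a=4:    W    W    W    W    W    L    W    W    W    W
a=5:    W    W    W    W    W    L    W    W    W    W
a=6:    W    W    W    W    W    W    W    W    W    W
Cells with no legal move (terminal, hence L): (0,0), (0,1), (1,0), (1,1).
The remaining L cells, each justified by listing all of its moves:
(0,4): the only move is to (0,2)(W), a W ⇒ L
(0,7): moves to (0,5)(W), (0,2)(W); every one is W ⇒ L
(0,8): moves to (0,6)(W), (0,3)(W); every one is W ⇒ L
(1,4): the only move is to (1,2)(W), a W ⇒ L
(1,7): moves to (1,5)(W), (1,2)(W); every one is W ⇒ L
(1,8): moves to (1,6)(W), (1,3)(W); every one is W ⇒ L
(2,2): moves to (0,2)(W), (2,0)(W); every one is W ⇒ L
(2,3): moves to (0,3)(W), (2,1)(W); every one is W ⇒ L
(2,6): moves to (0,6)(W), (2,4)(W), (2,1)(W); every one is W ⇒ L
(2,9): moves to (0,9)(W), (2,7)(W), (2,4)(W); every one is W ⇒ L
(3,2): moves to (1,2)(W), (0,2)(W), (3,0)(W); every one is W ⇒ L
(3,3): moves to (1,3)(W), (0,3)(W), (3,1)(W); every one is W ⇒ L
(3,6): moves to (1,6)(W), (0,6)(W), (3,4)(W), (3,1)(W); every one is W ⇒ L
(3,9): moves to (1,9)(W), (0,9)(W), (3,7)(W), (3,4)(W); every one is W ⇒ L
(4,5): moves to (2,5)(W), (1,5)(W), (4,3)(W), (4,0)(W); every one is W ⇒ L
(5,5): moves to (3,5)(W), (2,5)(W), (0,5)(W), (5,3)(W), (5,0)(W); every one is W ⇒ L
Every other cell has at least one move into one of the L cells above, so it is W.
L cells per row: a=0: 5, a=1: 5, a=2: 4, a=3: 4, a=4: 1, a=5: 1, a=6: 0; total 20.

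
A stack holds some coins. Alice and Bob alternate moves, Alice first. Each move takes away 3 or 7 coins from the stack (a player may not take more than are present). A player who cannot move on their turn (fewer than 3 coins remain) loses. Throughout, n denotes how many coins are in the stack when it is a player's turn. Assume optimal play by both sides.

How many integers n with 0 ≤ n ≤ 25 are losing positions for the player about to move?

11

Classify positions by backward induction: terminal positions (no move available) are L. From any other position, the mover wins iff some move reaches an L.
n=0: no move → L
n=1: no move → L
n=2: no move → L
n=3: W (go to 0, an L position)
n=4: W (go to 1, an L position)
n=5: W (go to 2, an L position)
n=6: L (sole option 3(W) is W)
n=7: W (go to 0, an L position)
n=8: W (go to 1, an L position)
n=9: W (go to 6, an L position)
n=10: L (options 7(W), 3(W) are all W)
n=11: L (options 8(W), 4(W) are all W)
n=12: L (options 9(W), 5(W) are all W)
n=13: W (go to 10, an L position)
n=14: W (go to 11, an L position)
n=15: W (go to 12, an L position)
n=16: L (options 13(W), 9(W) are all W)
n=17: W (go to 10, an L position)
n=18: W (go to 11, an L position)
n=19: W (go to 16, an L position)
n=20: L (options 17(W), 13(W) are all W)
n=21: L (options 18(W), 14(W) are all W)
n=22: L (options 19(W), 15(W) are all W)
n=23: W (go to 20, an L position)
n=24: W (go to 21, an L position)
n=25: W (go to 22, an L position)
L entries with 0 ≤ n ≤ 25: n = 0, 1, 2, 6, 10, 11, 12, 16, 20, 21, 22; that makes 11.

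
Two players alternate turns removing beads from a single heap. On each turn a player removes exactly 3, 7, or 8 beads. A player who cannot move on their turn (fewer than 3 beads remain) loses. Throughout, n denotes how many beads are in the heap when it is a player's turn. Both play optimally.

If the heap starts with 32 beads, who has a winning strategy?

The second player wins.

Compute win/loss labels from the base case upward. A position with no move is L. Any other position is W if it can reach an L in one move, else L.
n=0: no move → L
n=1: no move → L
n=2: no move → L
n=3: W (go to 0, an L position)
n=4: W (go to 1, an L position)
n=5: W (go to 2, an L position)
n=6: L (sole option 3(W) is W)
n=7: W (go to 0, an L position)
n=8: W (go to 1, an L position)
n=9: W (go to 6, an L position)
n=10: W (go to 2, an L position)
n=11: L (options 8(W), 4(W), 3(W) are all W)
n=12: L (options 9(W), 5(W), 4(W) are all W)
n=13: W (go to 6, an L position)
n=14: W (go to 11, an L position)
n=15: W (go to 12, an L position)
n=16: L (options 13(W), 9(W), 8(W) are all W)
n=17: L (options 14(W), 10(W), 9(W) are all W)
n=18: W (go to 11, an L position)
n=19: W (go to 16, an L position)
n=20: W (go to 17, an L position)
n=21: L (options 18(W), 14(W), 13(W) are all W)
n=22: L (options 19(W), 15(W), 14(W) are all W)
n=23: W (go to 16, an L position)
n=24: W (go to 21, an L position)
n=25: W (go to 22, an L position)
n=26: L (options 23(W), 19(W), 18(W) are all W)
n=27: L (options 24(W), 20(W), 19(W) are all W)
n=28: W (go to 21, an L position)
n=29: W (go to 26, an L position)
n=30: W (go to 27, an L position)
n=31: L (options 28(W), 24(W), 23(W) are all W)
n=32: L (options 29(W), 25(W), 24(W) are all W)
The starting position 32 is L: whatever the player to move does, the opponent receives a W position.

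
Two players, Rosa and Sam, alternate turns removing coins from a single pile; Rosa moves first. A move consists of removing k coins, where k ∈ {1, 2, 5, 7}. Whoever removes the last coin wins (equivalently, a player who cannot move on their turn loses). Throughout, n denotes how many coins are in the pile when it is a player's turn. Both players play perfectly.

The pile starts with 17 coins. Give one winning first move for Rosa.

Classify positions by backward induction: terminal positions (no move available) are L. From any other position, the mover wins iff some move reaches an L.
n=0: no move → L
n=1: reaches L-position 0 → W
n=2: reaches L-position 0 → W
n=3: only reaches 2(W), 1(W), all W → L
n=4: reaches L-position 3 → W
n=5: reaches L-position 3 → W
n=6: only reaches 5(W), 4(W), 1(W), all W → L
n=7: reaches L-position 6 → W
n=8: reaches L-position 6 → W
n=9: only reaches 8(W), 7(W), 4(W), 2(W), all W → L
n=10: reaches L-position 9 → W
n=11: reaches L-position 9 → W
n=12: only reaches 11(W), 10(W), 7(W), 5(W), all W → L
n=13: reaches L-position 12 → W
n=14: reaches L-position 12 → W
n=15: only reaches 14(W), 13(W), 10(W), 8(W), all W → L
n=16: reaches L-position 15 → W
n=17: reaches L-position 15 → W
From 17, the L positions reachable in one move are: 15, 12. Any move reaching one of these is winning.

Remove 2, leaving 15.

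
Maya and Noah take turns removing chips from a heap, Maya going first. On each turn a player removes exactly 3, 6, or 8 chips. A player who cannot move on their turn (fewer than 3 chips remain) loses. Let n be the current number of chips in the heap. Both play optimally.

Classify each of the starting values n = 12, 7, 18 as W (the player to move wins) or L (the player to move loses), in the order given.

12: L, 7: W, 18: W

Use the standard recursion: the mover loses at a terminal position; elsewhere, the mover wins exactly when some move hands the opponent an L position.
n=0: no move → L
n=1: no move → L
n=2: no move → L
n=3: reaches L-position 0 → W
n=4: reaches L-position 1 → W
n=5: reaches L-position 2 → W
n=6: reaches L-position 0 → W
n=7: reaches L-position 1 → W
n=8: reaches L-position 2 → W
n=9: reaches L-position 1 → W
n=10: reaches L-position 2 → W
n=11: only reaches 8(W), 5(W), 3(W), all W → L
n=12: only reaches 9(W), 6(W), 4(W), all W → L
n=13: only reaches 10(W), 7(W), 5(W), all W → L
n=14: reaches L-position 11 → W
n=15: reaches L-position 12 → W
n=16: reaches L-position 13 → W
n=17: reaches L-position 11 → W
n=18: reaches L-position 12 → W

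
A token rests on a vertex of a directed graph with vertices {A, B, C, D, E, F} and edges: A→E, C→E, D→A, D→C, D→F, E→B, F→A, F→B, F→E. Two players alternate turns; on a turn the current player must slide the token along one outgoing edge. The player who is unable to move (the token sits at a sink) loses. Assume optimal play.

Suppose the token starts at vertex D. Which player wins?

Label each position W (a win for the player to move) or L (a loss). A position with no legal move is L; any other position is W exactly when some move reaches an L, and L when every move reaches a W.
Every edge goes from a vertex to one that appears earlier in the order B, E, A, F, C, D, so processing vertices in that order labels each vertex after all of its successors.
B: no outgoing edge → L
E: W (go to B, an L position)
A: L (sole option E(W) is W)
F: W (go to A, an L position)
C: L (sole option E(W) is W)
D: W (go to C, an L position)
The starting position D is W: the player to move should move to C, handing over an L position.

The first player wins.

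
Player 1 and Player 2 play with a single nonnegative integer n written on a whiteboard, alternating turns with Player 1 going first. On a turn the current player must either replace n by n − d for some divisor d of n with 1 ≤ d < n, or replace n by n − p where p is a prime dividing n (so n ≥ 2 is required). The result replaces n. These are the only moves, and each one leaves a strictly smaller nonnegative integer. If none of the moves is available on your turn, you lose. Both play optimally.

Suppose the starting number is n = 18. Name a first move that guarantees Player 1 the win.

Move to 9.

Build the W/L table. Terminal = L. A non-terminal position is W if it has a move to some L; otherwise it is L.
n=0: no move → L
n=1: no move → L
n=2: →0(L), so W
n=3: →0(L), so W
n=4: →2(W), 3(W) — all W, so L
n=5: →0(L), so W
n=6: →4(L), so W
n=7: →0(L), so W
n=8: →4(L), so W
n=9: →6(W), 8(W) — all W, so L
n=10: →9(L), so W
n=11: →0(L), so W
n=12: →9(L), so W
n=13: →0(L), so W
n=14: →7(W), 12(W), 13(W) — all W, so L
n=15: →14(L), so W
n=16: →14(L), so W
n=17: →0(L), so W
n=18: →9(L), so W
From 18, the L positions reachable in one move are: 9.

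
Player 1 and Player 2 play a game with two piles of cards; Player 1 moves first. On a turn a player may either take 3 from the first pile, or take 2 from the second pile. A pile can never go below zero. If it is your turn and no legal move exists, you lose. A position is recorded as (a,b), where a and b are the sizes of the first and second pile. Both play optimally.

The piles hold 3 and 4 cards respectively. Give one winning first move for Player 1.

Work bottom-up. With no move the player to move loses. Otherwise the position is W if at least one move leads to an L position for the opponent, and L if every move leads to a W.
No move ever increases a pile, so every position that can arise here has a ≤ 3 and b ≤ 4; it is enough to label the cells with 0 ≤ a ≤ 3 and 0 ≤ b ≤ 4.
Every move lowers a or b (never raises either), so fill the grid row by row in increasing a, and left to right within a row: each cell's successors are then already labelled.
      b=0  b=1  b=2  b=3  b=4
a=0:    L    L    W    W    L
a=1:    L    L    W    W    L
a=2:    L    L    W    W    L
a=3:    W    W    L    L    W
Cells with no legal move (terminal, hence L): (0,0), (0,1), (1,0), (1,1), (2,0), (2,1).
The remaining L cells, each justified by listing all of its moves:
(0,4): L (sole option (0,2)(W) is W)
(1,4): L (sole option (1,2)(W) is W)
(2,4): L (sole option (2,2)(W) is W)
(3,2): L (options (0,2)(W), (3,0)(W) are all W)
(3,3): L (options (0,3)(W), (3,1)(W) are all W)
Every other cell has at least one move into one of the L cells above, so it is W.
From (3,4), the L positions reachable in one move are: (0,4), (3,2). Any move reaching one of these is winning.

Move to (0,4).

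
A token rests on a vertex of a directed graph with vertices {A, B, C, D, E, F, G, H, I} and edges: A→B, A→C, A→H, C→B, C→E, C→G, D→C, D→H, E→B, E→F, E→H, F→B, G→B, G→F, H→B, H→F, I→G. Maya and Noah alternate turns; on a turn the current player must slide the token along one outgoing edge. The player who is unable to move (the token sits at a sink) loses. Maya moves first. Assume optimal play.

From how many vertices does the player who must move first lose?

Classify positions by backward induction: terminal positions (no move available) are L. From any other position, the mover wins iff some move reaches an L.
Every edge goes from a vertex to one that appears earlier in the order B, F, H, E, G, C, D, A, I, so processing vertices in that order labels each vertex after all of its successors.
B: no outgoing edge → L
F: reaches L-position B → W
H: reaches L-position B → W
E: reaches L-position B → W
G: reaches L-position B → W
C: reaches L-position B → W
D: only reaches C(W), H(W), all W → L
A: reaches L-position B → W
I: only reaches G(W), which is W → L
The L vertices are B, D, I; that is 3 in all.

3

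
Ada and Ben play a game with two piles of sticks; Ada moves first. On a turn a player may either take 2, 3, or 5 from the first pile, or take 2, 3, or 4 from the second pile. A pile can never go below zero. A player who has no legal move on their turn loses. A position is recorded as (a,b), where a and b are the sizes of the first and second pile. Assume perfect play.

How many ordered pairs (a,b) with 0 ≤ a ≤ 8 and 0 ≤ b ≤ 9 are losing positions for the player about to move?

28

Positions with no move are L. A position that does have a move is losing for the player to move precisely when every available move leads to a winning position for the opponent. Fill in the labels:
Every move lowers a or b (never raises either), so fill the grid row by row in increasing a, and left to right within a row: each cell's successors are then already labelled.
      b=0  b=1  b=2  b=3  b=4  b=5  b=6  b=7  b=8  b=9
a=0:    L    L    W    W    W    W    L    L    W    W
a=1:    L    L    W    W    W    W    L    L    W    W
a=2:    W    W    L    L    W    W    W    W    L    L
a=3:    W    W    L    L    W    W    W    W    L    L
a=4:    W    W    W    W    L    L    W    W    W    W
a=5:    W    W    W    W    L    L    W    W    W    W
a=6:    W    W    W    W    W    W    W    W    W    W
a=7:    L    L    W    W    W    W    L    L    W    W
a=8:    L    L    W    W    W    W    L    L    W    W
Cells with no legal move (terminal, hence L): (0,0), (0,1), (1,0), (1,1).
The remaining L cells, each justified by listing all of its moves:
(0,6): L (options (0,4)(W), (0,3)(W), (0,2)(W) are all W)
(0,7): L (options (0,5)(W), (0,4)(W), (0,3)(W) are all W)
(1,6): L (options (1,4)(W), (1,3)(W), (1,2)(W) are all W)
(1,7): L (options (1,5)(W), (1,4)(W), (1,3)(W) are all W)
(2,2): L (options (0,2)(W), (2,0)(W) are all W)
(2,3): L (options (0,3)(W), (2,1)(W), (2,0)(W) are all W)
(2,8): L (options (0,8)(W), (2,6)(W), (2,5)(W), (2,4)(W) are all W)
(2,9): L (options (0,9)(W), (2,7)(W), (2,6)(W), (2,5)(W) are all W)
(3,2): L (options (1,2)(W), (0,2)(W), (3,0)(W) are all W)
(3,3): L (options (1,3)(W), (0,3)(W), (3,1)(W), (3,0)(W) are all W)
(3,8): L (options (1,8)(W), (0,8)(W), (3,6)(W), (3,5)(W), (3,4)(W) are all W)
(3,9): L (options (1,9)(W), (0,9)(W), (3,7)(W), (3,6)(W), (3,5)(W) are all W)
(4,4): L (options (2,4)(W), (1,4)(W), (4,2)(W), (4,1)(W), (4,0)(W) are all W)
(4,5): L (options (2,5)(W), (1,5)(W), (4,3)(W), (4,2)(W), (4,1)(W) are all W)
(5,4): L (options (3,4)(W), (2,4)(W), (0,4)(W), (5,2)(W), (5,1)(W), (5,0)(W) are all W)
(5,5): L (options (3,5)(W), (2,5)(W), (0,5)(W), (5,3)(W), (5,2)(W), (5,1)(W) are all W)
(7,0): L (options (5,0)(W), (4,0)(W), (2,0)(W) are all W)
(7,1): L (options (5,1)(W), (4,1)(W), (2,1)(W) are all W)
(7,6): L (options (5,6)(W), (4,6)(W), (2,6)(W), (7,4)(W), (7,3)(W), (7,2)(W) are all W)
(7,7): L (options (5,7)(W), (4,7)(W), (2,7)(W), (7,5)(W), (7,4)(W), (7,3)(W) are all W)
(8,0): L (options (6,0)(W), (5,0)(W), (3,0)(W) are all W)
(8,1): L (options (6,1)(W), (5,1)(W), (3,1)(W) are all W)
(8,6): L (options (6,6)(W), (5,6)(W), (3,6)(W), (8,4)(W), (8,3)(W), (8,2)(W) are all W)
(8,7): L (options (6,7)(W), (5,7)(W), (3,7)(W), (8,5)(W), (8,4)(W), (8,3)(W) are all W)
Every other cell has at least one move into one of the L cells above, so it is W.
L cells per row: a=0: 4, a=1: 4, a=2: 4, a=3: 4, a=4: 2, a=5: 2, a=6: 0, a=7: 4, a=8: 4; total 28.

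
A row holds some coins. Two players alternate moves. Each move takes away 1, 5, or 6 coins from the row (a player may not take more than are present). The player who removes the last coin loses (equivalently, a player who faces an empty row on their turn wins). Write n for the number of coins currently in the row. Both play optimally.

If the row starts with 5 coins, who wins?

The second player wins.

Compute win/loss labels from the base case upward. A position with no move is W. Any other position is W if it can reach an L in one move, else L.
n=0: no move; the opponent has just taken the last coin and therefore loses → W
n=1: L (sole option 0(W) is W)
n=2: W (go to 1, an L position)
n=3: L (sole option 2(W) is W)
n=4: W (go to 3, an L position)
n=5: L (options 4(W), 0(W) are all W)
The starting position 5 is L: whatever the player to move does, the opponent receives a W position.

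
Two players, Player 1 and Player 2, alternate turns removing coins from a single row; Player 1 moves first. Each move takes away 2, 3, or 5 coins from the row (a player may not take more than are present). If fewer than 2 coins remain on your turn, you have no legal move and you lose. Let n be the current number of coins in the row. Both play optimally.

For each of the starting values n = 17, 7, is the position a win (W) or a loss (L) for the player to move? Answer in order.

17: W, 7: L

Build the W/L table. Terminal = L. A non-terminal position is W if it has a move to some L; otherwise it is L.
n=0: no move → L
n=1: no move → L
n=2: reaches L-position 0 → W
n=3: reaches L-position 1 → W
n=4: reaches L-position 1 → W
n=5: reaches L-position 0 → W
n=6: reaches L-position 1 → W
n=7: only reaches 5(W), 4(W), 2(W), all W → L
n=8: only reaches 6(W), 5(W), 3(W), all W → L
n=9: reaches L-position 7 → W
n=10: reaches L-position 8 → W
n=11: reaches L-position 8 → W
n=12: reaches L-position 7 → W
n=13: reaches L-position 8 → W
n=14: only reaches 12(W), 11(W), 9(W), all W → L
n=15: only reaches 13(W), 12(W), 10(W), all W → L
n=16: reaches L-position 14 → W
n=17: reaches L-position 15 → W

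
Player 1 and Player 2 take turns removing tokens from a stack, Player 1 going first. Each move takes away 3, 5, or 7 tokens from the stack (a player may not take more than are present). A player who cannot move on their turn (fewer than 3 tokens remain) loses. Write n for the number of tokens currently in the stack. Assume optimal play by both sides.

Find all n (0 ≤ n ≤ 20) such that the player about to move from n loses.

Build the W/L table. Terminal = L. A non-terminal position is W if it has a move to some L; otherwise it is L.
n=0: no move → L
n=1: no move → L
n=2: no move → L
n=3: reaches L-position 0 → W
n=4: reaches L-position 1 → W
n=5: reaches L-position 2 → W
n=6: reaches L-position 1 → W
n=7: reaches L-position 2 → W
n=8: reaches L-position 1 → W
n=9: reaches L-position 2 → W
n=10: only reaches 7(W), 5(W), 3(W), all W → L
n=11: only reaches 8(W), 6(W), 4(W), all W → L
n=12: only reaches 9(W), 7(W), 5(W), all W → L
n=13: reaches L-position 10 → W
n=14: reaches L-position 11 → W
n=15: reaches L-position 12 → W
n=16: reaches L-position 11 → W
n=17: reaches L-position 12 → W
n=18: reaches L-position 11 → W
n=19: reaches L-position 12 → W
n=20: only reaches 17(W), 15(W), 13(W), all W → L
The losing starting values of n are exactly the entries labelled L in this table (7 of them).

0, 1, 2, 10, 11, 12, 20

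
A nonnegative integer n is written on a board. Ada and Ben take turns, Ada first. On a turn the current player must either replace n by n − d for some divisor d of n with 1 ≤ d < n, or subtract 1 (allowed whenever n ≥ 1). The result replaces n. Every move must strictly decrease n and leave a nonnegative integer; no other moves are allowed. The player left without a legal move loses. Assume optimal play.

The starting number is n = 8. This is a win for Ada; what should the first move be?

Move to 7.

Work bottom-up. With no move the player to move loses. Otherwise the position is W if at least one move leads to an L position for the opponent, and L if every move leads to a W.
n=0: no move → L
n=1: reaches L-position 0 → W
n=2: only reaches 1(W), which is W → L
n=3: reaches L-position 2 → W
n=4: reaches L-position 2 → W
n=5: only reaches 4(W), which is W → L
n=6: reaches L-position 5 → W
n=7: only reaches 6(W), which is W → L
n=8: reaches L-position 7 → W
From 8, the L positions reachable in one move are: 7.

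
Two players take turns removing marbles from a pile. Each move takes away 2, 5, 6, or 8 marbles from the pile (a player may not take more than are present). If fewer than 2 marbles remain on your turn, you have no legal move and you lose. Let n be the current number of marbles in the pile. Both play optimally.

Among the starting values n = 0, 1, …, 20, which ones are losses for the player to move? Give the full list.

0, 1, 4, 11, 14, 15, 18

Build the W/L table. Terminal = L. A non-terminal position is W if it has a move to some L; otherwise it is L.
n=0: no move → L
n=1: no move → L
n=2: →0(L), so W
n=3: →1(L), so W
n=4: →2(W) only, which is W, so L
n=5: →0(L), so W
n=6: →4(L), so W
n=7: →1(L), so W
n=8: →0(L), so W
n=9: →4(L), so W
n=10: →4(L), so W
n=11: →9(W), 6(W), 5(W), 3(W) — all W, so L
n=12: →4(L), so W
n=13: →11(L), so W
n=14: →12(W), 9(W), 8(W), 6(W) — all W, so L
n=15: →13(W), 10(W), 9(W), 7(W) — all W, so L
n=16: →14(L), so W
n=17: →15(L), so W
n=18: →16(W), 13(W), 12(W), 10(W) — all W, so L
n=19: →14(L), so W
n=20: →18(L), so W
Reading off the rows marked L gives the requested list; there are 7 such values of n.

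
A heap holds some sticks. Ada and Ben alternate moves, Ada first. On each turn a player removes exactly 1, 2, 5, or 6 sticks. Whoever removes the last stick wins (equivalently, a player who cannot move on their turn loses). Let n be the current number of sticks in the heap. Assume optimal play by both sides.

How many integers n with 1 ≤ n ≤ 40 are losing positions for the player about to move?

11

Compute win/loss labels from the base case upward. A position with no move is L. Any other position is W if it can reach an L in one move, else L.
n=0: no move → L
n=1: reaches L-position 0 → W
n=2: reaches L-position 0 → W
n=3: only reaches 2(W), 1(W), all W → L
n=4: reaches L-position 3 → W
n=5: reaches L-position 3 → W
n=6: reaches L-position 0 → W
n=7: only reaches 6(W), 5(W), 2(W), 1(W), all W → L
n=8: reaches L-position 7 → W
n=9: reaches L-position 7 → W
n=10: only reaches 9(W), 8(W), 5(W), 4(W), all W → L
n=11: reaches L-position 10 → W
n=12: reaches L-position 10 → W
n=13: reaches L-position 7 → W
n=14: only reaches 13(W), 12(W), 9(W), 8(W), all W → L
n=15: reaches L-position 14 → W
n=16: reaches L-position 14 → W
n=17: only reaches 16(W), 15(W), 12(W), 11(W), all W → L
n=18: reaches L-position 17 → W
n=19: reaches L-position 17 → W
n=20: reaches L-position 14 → W
n=21: only reaches 20(W), 19(W), 16(W), 15(W), all W → L
n=22: reaches L-position 21 → W
n=23: reaches L-position 21 → W
n=24: only reaches 23(W), 22(W), 19(W), 18(W), all W → L
n=25: reaches L-position 24 → W
n=26: reaches L-position 24 → W
n=27: reaches L-position 21 → W
n=28: only reaches 27(W), 26(W), 23(W), 22(W), all W → L
n=29: reaches L-position 28 → W
n=30: reaches L-position 28 → W
n=31: only reaches 30(W), 29(W), 26(W), 25(W), all W → L
n=32: reaches L-position 31 → W
n=33: reaches L-position 31 → W
n=34: reaches L-position 28 → W
n=35: only reaches 34(W), 33(W), 30(W), 29(W), all W → L
n=36: reaches L-position 35 → W
n=37: reaches L-position 35 → W
n=38: only reaches 37(W), 36(W), 33(W), 32(W), all W → L
n=39: reaches L-position 38 → W
n=40: reaches L-position 38 → W
L entries with 1 ≤ n ≤ 40 (n=0 is outside the asked range and is not counted): n = 3, 7, 10, 14, 17, 21, 24, 28, 31, 35, 38; that makes 11.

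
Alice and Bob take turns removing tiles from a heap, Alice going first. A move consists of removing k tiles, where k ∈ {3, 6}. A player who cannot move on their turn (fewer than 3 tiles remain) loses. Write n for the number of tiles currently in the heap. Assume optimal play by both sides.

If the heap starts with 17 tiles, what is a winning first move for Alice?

Label each position W (a win for the player to move) or L (a loss). A position with no legal move is L; any other position is W exactly when some move reaches an L, and L when every move reaches a W.
n=0: no move → L
n=1: no move → L
n=2: no move → L
n=3: reaches L-position 0 → W
n=4: reaches L-position 1 → W
n=5: reaches L-position 2 → W
n=6: reaches L-position 0 → W
n=7: reaches L-position 1 → W
n=8: reaches L-position 2 → W
n=9: only reaches 6(W), 3(W), all W → L
n=10: only reaches 7(W), 4(W), all W → L
n=11: only reaches 8(W), 5(W), all W → L
n=12: reaches L-position 9 → W
n=13: reaches L-position 10 → W
n=14: reaches L-position 11 → W
n=15: reaches L-position 9 → W
n=16: reaches L-position 10 → W
n=17: reaches L-position 11 → W
From 17, the L positions reachable in one move are: 11.

Remove 6, leaving 11.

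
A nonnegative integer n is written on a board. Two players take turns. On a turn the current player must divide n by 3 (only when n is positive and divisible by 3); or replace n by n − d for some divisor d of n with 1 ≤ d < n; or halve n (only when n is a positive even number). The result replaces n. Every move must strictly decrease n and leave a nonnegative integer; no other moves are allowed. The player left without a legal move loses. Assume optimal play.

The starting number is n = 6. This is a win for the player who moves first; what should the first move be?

Move to 4.

Label each position W (a win for the player to move) or L (a loss). A position with no legal move is L; any other position is W exactly when some move reaches an L, and L when every move reaches a W.
n=0: no move → L
n=1: no move → L
n=2: W (go to 1, an L position)
n=3: W (go to 1, an L position)
n=4: L (options 2(W), 3(W) are all W)
n=5: W (go to 4, an L position)
n=6: W (go to 4, an L position)
From 6, the L positions reachable in one move are: 4.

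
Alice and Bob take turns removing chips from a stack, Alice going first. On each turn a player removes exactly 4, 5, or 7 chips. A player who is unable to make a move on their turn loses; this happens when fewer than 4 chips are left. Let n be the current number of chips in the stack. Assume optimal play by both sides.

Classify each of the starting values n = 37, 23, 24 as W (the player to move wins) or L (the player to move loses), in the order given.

Label each position W (a win for the player to move) or L (a loss). A position with no legal move is L; any other position is W exactly when some move reaches an L, and L when every move reaches a W.
n=0: no move → L
n=1: no move → L
n=2: no move → L
n=3: no move → L
n=4: →0(L), so W
n=5: →1(L), so W
n=6: →2(L), so W
n=7: →3(L), so W
n=8: →3(L), so W
n=9: →2(L), so W
n=10: →3(L), so W
n=11: →7(W), 6(W), 4(W) — all W, so L
n=12: →8(W), 7(W), 5(W) — all W, so L
n=13: →9(W), 8(W), 6(W) — all W, so L
n=14: →10(W), 9(W), 7(W) — all W, so L
n=15: →11(L), so W
n=16: →12(L), so W
n=17: →13(L), so W
n=18: →14(L), so W
n=19: →14(L), so W
n=20: →13(L), so W
n=21: →14(L), so W
n=22: →18(W), 17(W), 15(W) — all W, so L
n=23: →19(W), 18(W), 16(W) — all W, so L
n=24: →20(W), 19(W), 17(W) — all W, so L
n=25: →21(W), 20(W), 18(W) — all W, so L
n=26: →22(L), so W
n=27: →23(L), so W
n=28: →24(L), so W
n=29: →25(L), so W
n=30: →25(L), so W
n=31: →24(L), so W
n=32: →25(L), so W
n=33: →29(W), 28(W), 26(W) — all W, so L
n=34: →30(W), 29(W), 27(W) — all W, so L
n=35: →31(W), 30(W), 28(W) — all W, so L
n=36: →32(W), 31(W), 29(W) — all W, so L
n=37: →33(L), so W

37: W, 23: L, 24: L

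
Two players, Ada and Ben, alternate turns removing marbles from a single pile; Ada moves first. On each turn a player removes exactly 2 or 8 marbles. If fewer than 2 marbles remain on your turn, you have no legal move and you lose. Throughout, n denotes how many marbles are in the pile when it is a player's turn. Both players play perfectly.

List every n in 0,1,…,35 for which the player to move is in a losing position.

Use the standard recursion: the mover loses at a terminal position; elsewhere, the mover wins exactly when some move hands the opponent an L position.
n=0: no move → L
n=1: no move → L
n=2: reaches L-position 0 → W
n=3: reaches L-position 1 → W
n=4: only reaches 2(W), which is W → L
n=5: only reaches 3(W), which is W → L
n=6: reaches L-position 4 → W
n=7: reaches L-position 5 → W
n=8: reaches L-position 0 → W
n=9: reaches L-position 1 → W
n=10: only reaches 8(W), 2(W), all W → L
n=11: only reaches 9(W), 3(W), all W → L
n=12: reaches L-position 10 → W
n=13: reaches L-position 11 → W
n=14: only reaches 12(W), 6(W), all W → L
n=15: only reaches 13(W), 7(W), all W → L
n=16: reaches L-position 14 → W
n=17: reaches L-position 15 → W
n=18: reaches L-position 10 → W
n=19: reaches L-position 11 → W
n=20: only reaches 18(W), 12(W), all W → L
n=21: only reaches 19(W), 13(W), all W → L
n=22: reaches L-position 20 → W
n=23: reaches L-position 21 → W
n=24: only reaches 22(W), 16(W), all W → L
n=25: only reaches 23(W), 17(W), all W → L
n=26: reaches L-position 24 → W
n=27: reaches L-position 25 → W
n=28: reaches L-position 20 → W
n=29: reaches L-position 21 → W
n=30: only reaches 28(W), 22(W), all W → L
n=31: only reaches 29(W), 23(W), all W → L
n=32: reaches L-position 30 → W
n=33: reaches L-position 31 → W
n=34: only reaches 32(W), 26(W), all W → L
n=35: only reaches 33(W), 27(W), all W → L
Reading off the rows marked L gives the requested list; there are 16 such values of n.

0, 1, 4, 5, 10, 11, 14, 15, 20, 21, 24, 25, 30, 31, 34, 35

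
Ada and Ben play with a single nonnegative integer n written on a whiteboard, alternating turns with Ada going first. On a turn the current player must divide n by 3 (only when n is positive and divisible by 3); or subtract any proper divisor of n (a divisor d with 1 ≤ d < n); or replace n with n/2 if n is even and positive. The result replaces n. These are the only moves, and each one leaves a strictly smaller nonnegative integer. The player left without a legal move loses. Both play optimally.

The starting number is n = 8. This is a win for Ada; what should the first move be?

Move to 4.

Build the W/L table. Terminal = L. A non-terminal position is W if it has a move to some L; otherwise it is L.
n=0: no move → L
n=1: no move → L
n=2: can move to 1, which is L ⇒ W
n=3: can move to 1, which is L ⇒ W
n=4: moves to 2(W), 3(W); every one is W ⇒ L
n=5: can move to 4, which is L ⇒ W
n=6: can move to 4, which is L ⇒ W
n=7: the only move is to 6(W), a W ⇒ L
n=8: can move to 4, which is L ⇒ W
From 8, the L positions reachable in one move are: 4, 7. Any move reaching one of these is winning.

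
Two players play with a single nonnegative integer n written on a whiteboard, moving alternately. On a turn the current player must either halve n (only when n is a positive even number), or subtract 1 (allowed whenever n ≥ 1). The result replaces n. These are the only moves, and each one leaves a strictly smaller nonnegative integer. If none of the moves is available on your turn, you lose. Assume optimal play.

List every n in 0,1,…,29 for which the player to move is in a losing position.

0, 2, 5, 7, 9, 11, 13, 15, 17, 19, 21, 23, 25, 27, 29

Work bottom-up. With no move the player to move loses. Otherwise the position is W if at least one move leads to an L position for the opponent, and L if every move leads to a W.
n=0: no move → L
n=1: →0(L), so W
n=2: →1(W) only, which is W, so L
n=3: →2(L), so W
n=4: →2(L), so W
n=5: →4(W) only, which is W, so L
n=6: →5(L), so W
n=7: →6(W) only, which is W, so L
n=8: →7(L), so W
n=9: →8(W) only, which is W, so L
n=10: →5(L), so W
n=11: →10(W) only, which is W, so L
n=12: →11(L), so W
n=13: →12(W) only, which is W, so L
n=14: →7(L), so W
n=15: →14(W) only, which is W, so L
n=16: →15(L), so W
n=17: →16(W) only, which is W, so L
n=18: →9(L), so W
n=19: →18(W) only, which is W, so L
n=20: →19(L), so W
n=21: →20(W) only, which is W, so L
n=22: →11(L), so W
n=23: →22(W) only, which is W, so L
n=24: →23(L), so W
n=25: →24(W) only, which is W, so L
n=26: →13(L), so W
n=27: →26(W) only, which is W, so L
n=28: →27(L), so W
n=29: →28(W) only, which is W, so L
The losing starting values of n are exactly the entries labelled L in this table (15 of them).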